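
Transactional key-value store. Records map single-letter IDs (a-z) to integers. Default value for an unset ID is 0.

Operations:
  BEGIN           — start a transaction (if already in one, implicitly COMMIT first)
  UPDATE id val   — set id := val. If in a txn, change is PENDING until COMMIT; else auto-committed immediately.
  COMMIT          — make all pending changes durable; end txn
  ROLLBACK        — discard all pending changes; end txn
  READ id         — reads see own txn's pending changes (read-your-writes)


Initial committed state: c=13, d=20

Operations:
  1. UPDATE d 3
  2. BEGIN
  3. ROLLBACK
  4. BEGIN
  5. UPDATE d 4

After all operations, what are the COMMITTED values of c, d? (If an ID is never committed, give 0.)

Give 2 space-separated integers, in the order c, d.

Answer: 13 3

Derivation:
Initial committed: {c=13, d=20}
Op 1: UPDATE d=3 (auto-commit; committed d=3)
Op 2: BEGIN: in_txn=True, pending={}
Op 3: ROLLBACK: discarded pending []; in_txn=False
Op 4: BEGIN: in_txn=True, pending={}
Op 5: UPDATE d=4 (pending; pending now {d=4})
Final committed: {c=13, d=3}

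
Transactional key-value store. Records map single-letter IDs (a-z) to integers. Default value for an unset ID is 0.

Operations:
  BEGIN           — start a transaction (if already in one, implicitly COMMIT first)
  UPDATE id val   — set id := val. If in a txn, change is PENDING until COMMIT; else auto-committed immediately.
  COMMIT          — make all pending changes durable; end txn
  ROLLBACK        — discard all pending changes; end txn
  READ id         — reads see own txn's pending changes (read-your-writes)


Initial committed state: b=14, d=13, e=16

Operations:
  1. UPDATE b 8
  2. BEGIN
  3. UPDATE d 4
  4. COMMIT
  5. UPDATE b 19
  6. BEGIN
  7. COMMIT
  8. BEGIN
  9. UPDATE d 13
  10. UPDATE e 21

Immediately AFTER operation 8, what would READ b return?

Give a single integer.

Initial committed: {b=14, d=13, e=16}
Op 1: UPDATE b=8 (auto-commit; committed b=8)
Op 2: BEGIN: in_txn=True, pending={}
Op 3: UPDATE d=4 (pending; pending now {d=4})
Op 4: COMMIT: merged ['d'] into committed; committed now {b=8, d=4, e=16}
Op 5: UPDATE b=19 (auto-commit; committed b=19)
Op 6: BEGIN: in_txn=True, pending={}
Op 7: COMMIT: merged [] into committed; committed now {b=19, d=4, e=16}
Op 8: BEGIN: in_txn=True, pending={}
After op 8: visible(b) = 19 (pending={}, committed={b=19, d=4, e=16})

Answer: 19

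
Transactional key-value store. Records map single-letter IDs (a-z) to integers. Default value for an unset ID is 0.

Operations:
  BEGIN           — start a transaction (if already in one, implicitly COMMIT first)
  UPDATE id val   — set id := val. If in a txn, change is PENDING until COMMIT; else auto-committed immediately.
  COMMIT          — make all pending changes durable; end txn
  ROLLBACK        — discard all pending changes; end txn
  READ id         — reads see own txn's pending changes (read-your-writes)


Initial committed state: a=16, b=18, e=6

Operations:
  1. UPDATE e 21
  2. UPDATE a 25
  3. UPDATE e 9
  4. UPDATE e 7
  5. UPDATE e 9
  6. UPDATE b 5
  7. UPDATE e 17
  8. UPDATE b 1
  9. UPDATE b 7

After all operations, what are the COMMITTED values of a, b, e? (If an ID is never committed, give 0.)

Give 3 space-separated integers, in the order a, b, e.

Initial committed: {a=16, b=18, e=6}
Op 1: UPDATE e=21 (auto-commit; committed e=21)
Op 2: UPDATE a=25 (auto-commit; committed a=25)
Op 3: UPDATE e=9 (auto-commit; committed e=9)
Op 4: UPDATE e=7 (auto-commit; committed e=7)
Op 5: UPDATE e=9 (auto-commit; committed e=9)
Op 6: UPDATE b=5 (auto-commit; committed b=5)
Op 7: UPDATE e=17 (auto-commit; committed e=17)
Op 8: UPDATE b=1 (auto-commit; committed b=1)
Op 9: UPDATE b=7 (auto-commit; committed b=7)
Final committed: {a=25, b=7, e=17}

Answer: 25 7 17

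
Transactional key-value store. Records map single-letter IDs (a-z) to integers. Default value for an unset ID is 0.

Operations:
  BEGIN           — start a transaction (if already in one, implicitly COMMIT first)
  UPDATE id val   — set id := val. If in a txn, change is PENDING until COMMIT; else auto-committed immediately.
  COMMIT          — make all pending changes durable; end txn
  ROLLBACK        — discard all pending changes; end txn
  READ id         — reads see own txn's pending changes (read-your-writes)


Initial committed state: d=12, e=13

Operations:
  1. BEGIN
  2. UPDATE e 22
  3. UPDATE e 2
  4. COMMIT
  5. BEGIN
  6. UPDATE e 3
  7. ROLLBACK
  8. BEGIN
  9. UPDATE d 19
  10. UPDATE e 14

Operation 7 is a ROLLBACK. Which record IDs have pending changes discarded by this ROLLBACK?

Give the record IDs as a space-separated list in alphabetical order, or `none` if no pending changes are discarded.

Initial committed: {d=12, e=13}
Op 1: BEGIN: in_txn=True, pending={}
Op 2: UPDATE e=22 (pending; pending now {e=22})
Op 3: UPDATE e=2 (pending; pending now {e=2})
Op 4: COMMIT: merged ['e'] into committed; committed now {d=12, e=2}
Op 5: BEGIN: in_txn=True, pending={}
Op 6: UPDATE e=3 (pending; pending now {e=3})
Op 7: ROLLBACK: discarded pending ['e']; in_txn=False
Op 8: BEGIN: in_txn=True, pending={}
Op 9: UPDATE d=19 (pending; pending now {d=19})
Op 10: UPDATE e=14 (pending; pending now {d=19, e=14})
ROLLBACK at op 7 discards: ['e']

Answer: e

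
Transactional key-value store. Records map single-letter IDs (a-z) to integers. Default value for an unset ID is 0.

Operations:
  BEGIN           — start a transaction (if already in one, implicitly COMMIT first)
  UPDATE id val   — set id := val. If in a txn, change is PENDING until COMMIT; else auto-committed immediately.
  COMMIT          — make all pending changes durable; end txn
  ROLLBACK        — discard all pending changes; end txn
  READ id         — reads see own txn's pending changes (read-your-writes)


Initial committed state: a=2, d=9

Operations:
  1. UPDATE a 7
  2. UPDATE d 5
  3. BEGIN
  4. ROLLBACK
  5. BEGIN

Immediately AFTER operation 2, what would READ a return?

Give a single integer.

Answer: 7

Derivation:
Initial committed: {a=2, d=9}
Op 1: UPDATE a=7 (auto-commit; committed a=7)
Op 2: UPDATE d=5 (auto-commit; committed d=5)
After op 2: visible(a) = 7 (pending={}, committed={a=7, d=5})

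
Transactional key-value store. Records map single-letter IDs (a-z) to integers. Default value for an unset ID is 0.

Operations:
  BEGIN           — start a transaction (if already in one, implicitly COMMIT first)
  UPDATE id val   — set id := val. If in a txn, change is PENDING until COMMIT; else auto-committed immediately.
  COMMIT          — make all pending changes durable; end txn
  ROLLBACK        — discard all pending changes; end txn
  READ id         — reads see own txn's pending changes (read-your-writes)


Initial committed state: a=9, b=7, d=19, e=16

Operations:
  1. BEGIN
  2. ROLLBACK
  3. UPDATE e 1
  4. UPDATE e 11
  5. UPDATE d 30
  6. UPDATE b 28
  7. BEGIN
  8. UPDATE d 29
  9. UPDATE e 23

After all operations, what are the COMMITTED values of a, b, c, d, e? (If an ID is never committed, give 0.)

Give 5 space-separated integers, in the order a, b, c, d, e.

Answer: 9 28 0 30 11

Derivation:
Initial committed: {a=9, b=7, d=19, e=16}
Op 1: BEGIN: in_txn=True, pending={}
Op 2: ROLLBACK: discarded pending []; in_txn=False
Op 3: UPDATE e=1 (auto-commit; committed e=1)
Op 4: UPDATE e=11 (auto-commit; committed e=11)
Op 5: UPDATE d=30 (auto-commit; committed d=30)
Op 6: UPDATE b=28 (auto-commit; committed b=28)
Op 7: BEGIN: in_txn=True, pending={}
Op 8: UPDATE d=29 (pending; pending now {d=29})
Op 9: UPDATE e=23 (pending; pending now {d=29, e=23})
Final committed: {a=9, b=28, d=30, e=11}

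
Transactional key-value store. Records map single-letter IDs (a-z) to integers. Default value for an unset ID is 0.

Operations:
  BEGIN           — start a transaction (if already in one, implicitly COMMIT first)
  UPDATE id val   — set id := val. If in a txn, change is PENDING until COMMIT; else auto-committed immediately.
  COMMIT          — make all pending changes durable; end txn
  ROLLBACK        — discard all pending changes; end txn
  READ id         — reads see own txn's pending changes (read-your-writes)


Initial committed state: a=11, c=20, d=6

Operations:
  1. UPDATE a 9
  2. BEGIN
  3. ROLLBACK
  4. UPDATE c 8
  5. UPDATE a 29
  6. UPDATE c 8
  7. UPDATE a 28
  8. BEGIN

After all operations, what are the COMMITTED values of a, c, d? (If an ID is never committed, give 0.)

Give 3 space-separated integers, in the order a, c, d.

Initial committed: {a=11, c=20, d=6}
Op 1: UPDATE a=9 (auto-commit; committed a=9)
Op 2: BEGIN: in_txn=True, pending={}
Op 3: ROLLBACK: discarded pending []; in_txn=False
Op 4: UPDATE c=8 (auto-commit; committed c=8)
Op 5: UPDATE a=29 (auto-commit; committed a=29)
Op 6: UPDATE c=8 (auto-commit; committed c=8)
Op 7: UPDATE a=28 (auto-commit; committed a=28)
Op 8: BEGIN: in_txn=True, pending={}
Final committed: {a=28, c=8, d=6}

Answer: 28 8 6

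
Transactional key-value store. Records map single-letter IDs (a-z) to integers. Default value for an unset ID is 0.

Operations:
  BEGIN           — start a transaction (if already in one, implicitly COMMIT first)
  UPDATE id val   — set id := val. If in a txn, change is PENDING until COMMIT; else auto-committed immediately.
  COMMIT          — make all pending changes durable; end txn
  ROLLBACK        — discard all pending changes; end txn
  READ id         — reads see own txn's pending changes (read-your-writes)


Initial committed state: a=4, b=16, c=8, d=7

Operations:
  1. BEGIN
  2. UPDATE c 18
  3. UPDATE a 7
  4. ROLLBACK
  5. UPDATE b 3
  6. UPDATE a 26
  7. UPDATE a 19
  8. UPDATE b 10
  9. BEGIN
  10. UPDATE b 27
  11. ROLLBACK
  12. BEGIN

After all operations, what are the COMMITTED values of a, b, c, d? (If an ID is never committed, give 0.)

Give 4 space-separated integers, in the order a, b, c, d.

Initial committed: {a=4, b=16, c=8, d=7}
Op 1: BEGIN: in_txn=True, pending={}
Op 2: UPDATE c=18 (pending; pending now {c=18})
Op 3: UPDATE a=7 (pending; pending now {a=7, c=18})
Op 4: ROLLBACK: discarded pending ['a', 'c']; in_txn=False
Op 5: UPDATE b=3 (auto-commit; committed b=3)
Op 6: UPDATE a=26 (auto-commit; committed a=26)
Op 7: UPDATE a=19 (auto-commit; committed a=19)
Op 8: UPDATE b=10 (auto-commit; committed b=10)
Op 9: BEGIN: in_txn=True, pending={}
Op 10: UPDATE b=27 (pending; pending now {b=27})
Op 11: ROLLBACK: discarded pending ['b']; in_txn=False
Op 12: BEGIN: in_txn=True, pending={}
Final committed: {a=19, b=10, c=8, d=7}

Answer: 19 10 8 7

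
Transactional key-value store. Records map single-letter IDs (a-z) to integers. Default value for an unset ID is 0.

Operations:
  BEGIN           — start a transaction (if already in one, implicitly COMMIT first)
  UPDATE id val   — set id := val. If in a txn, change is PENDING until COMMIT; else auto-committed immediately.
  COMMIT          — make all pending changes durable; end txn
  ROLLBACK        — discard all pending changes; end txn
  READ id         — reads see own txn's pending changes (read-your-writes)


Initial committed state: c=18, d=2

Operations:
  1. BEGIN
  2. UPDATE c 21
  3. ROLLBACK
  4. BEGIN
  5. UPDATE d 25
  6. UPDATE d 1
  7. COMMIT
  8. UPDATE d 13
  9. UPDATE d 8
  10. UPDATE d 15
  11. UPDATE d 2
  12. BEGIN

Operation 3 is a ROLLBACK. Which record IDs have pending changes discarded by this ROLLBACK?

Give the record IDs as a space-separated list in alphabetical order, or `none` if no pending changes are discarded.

Initial committed: {c=18, d=2}
Op 1: BEGIN: in_txn=True, pending={}
Op 2: UPDATE c=21 (pending; pending now {c=21})
Op 3: ROLLBACK: discarded pending ['c']; in_txn=False
Op 4: BEGIN: in_txn=True, pending={}
Op 5: UPDATE d=25 (pending; pending now {d=25})
Op 6: UPDATE d=1 (pending; pending now {d=1})
Op 7: COMMIT: merged ['d'] into committed; committed now {c=18, d=1}
Op 8: UPDATE d=13 (auto-commit; committed d=13)
Op 9: UPDATE d=8 (auto-commit; committed d=8)
Op 10: UPDATE d=15 (auto-commit; committed d=15)
Op 11: UPDATE d=2 (auto-commit; committed d=2)
Op 12: BEGIN: in_txn=True, pending={}
ROLLBACK at op 3 discards: ['c']

Answer: c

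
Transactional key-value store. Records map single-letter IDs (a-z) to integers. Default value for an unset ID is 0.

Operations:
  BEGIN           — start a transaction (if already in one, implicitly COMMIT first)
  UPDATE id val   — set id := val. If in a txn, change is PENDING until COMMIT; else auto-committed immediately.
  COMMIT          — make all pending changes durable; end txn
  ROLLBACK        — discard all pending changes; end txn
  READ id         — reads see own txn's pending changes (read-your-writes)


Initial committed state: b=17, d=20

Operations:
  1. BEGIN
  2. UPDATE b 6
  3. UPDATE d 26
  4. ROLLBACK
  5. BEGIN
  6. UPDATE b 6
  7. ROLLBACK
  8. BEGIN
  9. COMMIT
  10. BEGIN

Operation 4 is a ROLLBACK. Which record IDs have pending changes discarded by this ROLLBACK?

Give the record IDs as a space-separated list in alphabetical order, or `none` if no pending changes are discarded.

Answer: b d

Derivation:
Initial committed: {b=17, d=20}
Op 1: BEGIN: in_txn=True, pending={}
Op 2: UPDATE b=6 (pending; pending now {b=6})
Op 3: UPDATE d=26 (pending; pending now {b=6, d=26})
Op 4: ROLLBACK: discarded pending ['b', 'd']; in_txn=False
Op 5: BEGIN: in_txn=True, pending={}
Op 6: UPDATE b=6 (pending; pending now {b=6})
Op 7: ROLLBACK: discarded pending ['b']; in_txn=False
Op 8: BEGIN: in_txn=True, pending={}
Op 9: COMMIT: merged [] into committed; committed now {b=17, d=20}
Op 10: BEGIN: in_txn=True, pending={}
ROLLBACK at op 4 discards: ['b', 'd']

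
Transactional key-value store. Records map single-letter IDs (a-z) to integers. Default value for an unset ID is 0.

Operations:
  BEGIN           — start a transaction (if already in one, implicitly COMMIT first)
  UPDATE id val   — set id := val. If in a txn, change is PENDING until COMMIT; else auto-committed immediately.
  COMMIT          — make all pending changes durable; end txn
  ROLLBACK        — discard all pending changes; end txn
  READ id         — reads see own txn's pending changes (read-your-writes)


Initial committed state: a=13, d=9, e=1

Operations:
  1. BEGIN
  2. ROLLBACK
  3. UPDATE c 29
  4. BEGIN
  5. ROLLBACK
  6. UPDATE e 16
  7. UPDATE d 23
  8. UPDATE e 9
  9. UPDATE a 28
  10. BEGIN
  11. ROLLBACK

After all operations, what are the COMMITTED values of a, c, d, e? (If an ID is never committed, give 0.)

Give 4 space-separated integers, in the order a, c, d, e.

Answer: 28 29 23 9

Derivation:
Initial committed: {a=13, d=9, e=1}
Op 1: BEGIN: in_txn=True, pending={}
Op 2: ROLLBACK: discarded pending []; in_txn=False
Op 3: UPDATE c=29 (auto-commit; committed c=29)
Op 4: BEGIN: in_txn=True, pending={}
Op 5: ROLLBACK: discarded pending []; in_txn=False
Op 6: UPDATE e=16 (auto-commit; committed e=16)
Op 7: UPDATE d=23 (auto-commit; committed d=23)
Op 8: UPDATE e=9 (auto-commit; committed e=9)
Op 9: UPDATE a=28 (auto-commit; committed a=28)
Op 10: BEGIN: in_txn=True, pending={}
Op 11: ROLLBACK: discarded pending []; in_txn=False
Final committed: {a=28, c=29, d=23, e=9}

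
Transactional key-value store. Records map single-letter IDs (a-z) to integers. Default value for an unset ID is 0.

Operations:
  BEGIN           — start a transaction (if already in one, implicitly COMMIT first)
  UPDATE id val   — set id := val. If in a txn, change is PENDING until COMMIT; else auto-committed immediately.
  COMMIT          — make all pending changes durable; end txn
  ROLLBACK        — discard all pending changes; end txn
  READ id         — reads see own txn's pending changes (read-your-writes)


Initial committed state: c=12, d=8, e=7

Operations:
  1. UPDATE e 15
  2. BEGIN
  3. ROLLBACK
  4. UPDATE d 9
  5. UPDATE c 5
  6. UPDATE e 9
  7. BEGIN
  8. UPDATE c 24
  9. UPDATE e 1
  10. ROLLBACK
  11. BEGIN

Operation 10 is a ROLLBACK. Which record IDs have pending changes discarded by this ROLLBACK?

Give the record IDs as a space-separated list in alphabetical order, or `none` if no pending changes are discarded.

Initial committed: {c=12, d=8, e=7}
Op 1: UPDATE e=15 (auto-commit; committed e=15)
Op 2: BEGIN: in_txn=True, pending={}
Op 3: ROLLBACK: discarded pending []; in_txn=False
Op 4: UPDATE d=9 (auto-commit; committed d=9)
Op 5: UPDATE c=5 (auto-commit; committed c=5)
Op 6: UPDATE e=9 (auto-commit; committed e=9)
Op 7: BEGIN: in_txn=True, pending={}
Op 8: UPDATE c=24 (pending; pending now {c=24})
Op 9: UPDATE e=1 (pending; pending now {c=24, e=1})
Op 10: ROLLBACK: discarded pending ['c', 'e']; in_txn=False
Op 11: BEGIN: in_txn=True, pending={}
ROLLBACK at op 10 discards: ['c', 'e']

Answer: c e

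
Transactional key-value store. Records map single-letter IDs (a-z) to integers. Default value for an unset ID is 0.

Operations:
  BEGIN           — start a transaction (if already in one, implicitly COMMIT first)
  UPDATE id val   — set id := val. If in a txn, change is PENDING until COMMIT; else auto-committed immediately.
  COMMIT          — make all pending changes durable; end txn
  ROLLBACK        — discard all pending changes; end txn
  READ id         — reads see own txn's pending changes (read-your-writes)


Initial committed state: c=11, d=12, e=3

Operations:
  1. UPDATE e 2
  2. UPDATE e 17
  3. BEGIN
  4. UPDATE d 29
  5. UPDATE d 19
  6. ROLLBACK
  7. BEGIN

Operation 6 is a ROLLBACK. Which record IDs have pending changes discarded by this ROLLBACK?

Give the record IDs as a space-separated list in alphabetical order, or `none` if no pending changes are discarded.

Initial committed: {c=11, d=12, e=3}
Op 1: UPDATE e=2 (auto-commit; committed e=2)
Op 2: UPDATE e=17 (auto-commit; committed e=17)
Op 3: BEGIN: in_txn=True, pending={}
Op 4: UPDATE d=29 (pending; pending now {d=29})
Op 5: UPDATE d=19 (pending; pending now {d=19})
Op 6: ROLLBACK: discarded pending ['d']; in_txn=False
Op 7: BEGIN: in_txn=True, pending={}
ROLLBACK at op 6 discards: ['d']

Answer: d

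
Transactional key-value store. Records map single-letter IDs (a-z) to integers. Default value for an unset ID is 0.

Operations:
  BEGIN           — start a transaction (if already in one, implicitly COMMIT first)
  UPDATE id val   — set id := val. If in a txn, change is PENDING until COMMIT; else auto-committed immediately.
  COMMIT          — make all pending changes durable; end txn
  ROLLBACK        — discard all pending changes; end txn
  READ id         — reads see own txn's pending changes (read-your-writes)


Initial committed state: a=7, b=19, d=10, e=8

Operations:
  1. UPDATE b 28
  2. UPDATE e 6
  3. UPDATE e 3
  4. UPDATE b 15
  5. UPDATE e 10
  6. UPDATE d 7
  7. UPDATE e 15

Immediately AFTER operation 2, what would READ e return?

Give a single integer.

Answer: 6

Derivation:
Initial committed: {a=7, b=19, d=10, e=8}
Op 1: UPDATE b=28 (auto-commit; committed b=28)
Op 2: UPDATE e=6 (auto-commit; committed e=6)
After op 2: visible(e) = 6 (pending={}, committed={a=7, b=28, d=10, e=6})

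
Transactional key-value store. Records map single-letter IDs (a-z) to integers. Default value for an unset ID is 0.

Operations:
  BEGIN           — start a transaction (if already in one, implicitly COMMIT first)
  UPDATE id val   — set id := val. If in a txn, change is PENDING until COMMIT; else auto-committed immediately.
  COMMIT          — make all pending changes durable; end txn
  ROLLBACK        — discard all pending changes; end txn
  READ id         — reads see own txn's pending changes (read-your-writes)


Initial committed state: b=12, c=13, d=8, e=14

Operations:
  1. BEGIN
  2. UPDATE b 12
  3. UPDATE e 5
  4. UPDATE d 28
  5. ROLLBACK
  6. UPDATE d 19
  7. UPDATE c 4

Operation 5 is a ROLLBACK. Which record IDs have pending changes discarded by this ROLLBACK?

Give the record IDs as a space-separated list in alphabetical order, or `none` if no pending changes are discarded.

Initial committed: {b=12, c=13, d=8, e=14}
Op 1: BEGIN: in_txn=True, pending={}
Op 2: UPDATE b=12 (pending; pending now {b=12})
Op 3: UPDATE e=5 (pending; pending now {b=12, e=5})
Op 4: UPDATE d=28 (pending; pending now {b=12, d=28, e=5})
Op 5: ROLLBACK: discarded pending ['b', 'd', 'e']; in_txn=False
Op 6: UPDATE d=19 (auto-commit; committed d=19)
Op 7: UPDATE c=4 (auto-commit; committed c=4)
ROLLBACK at op 5 discards: ['b', 'd', 'e']

Answer: b d e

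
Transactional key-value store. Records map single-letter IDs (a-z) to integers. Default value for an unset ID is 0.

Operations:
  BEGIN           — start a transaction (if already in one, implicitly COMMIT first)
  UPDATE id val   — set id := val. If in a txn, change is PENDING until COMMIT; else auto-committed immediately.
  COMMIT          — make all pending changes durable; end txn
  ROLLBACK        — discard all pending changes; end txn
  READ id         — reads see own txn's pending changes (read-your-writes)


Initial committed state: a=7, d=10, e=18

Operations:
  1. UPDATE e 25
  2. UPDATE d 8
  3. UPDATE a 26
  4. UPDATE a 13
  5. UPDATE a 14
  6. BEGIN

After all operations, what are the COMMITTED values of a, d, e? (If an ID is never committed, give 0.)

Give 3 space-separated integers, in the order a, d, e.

Answer: 14 8 25

Derivation:
Initial committed: {a=7, d=10, e=18}
Op 1: UPDATE e=25 (auto-commit; committed e=25)
Op 2: UPDATE d=8 (auto-commit; committed d=8)
Op 3: UPDATE a=26 (auto-commit; committed a=26)
Op 4: UPDATE a=13 (auto-commit; committed a=13)
Op 5: UPDATE a=14 (auto-commit; committed a=14)
Op 6: BEGIN: in_txn=True, pending={}
Final committed: {a=14, d=8, e=25}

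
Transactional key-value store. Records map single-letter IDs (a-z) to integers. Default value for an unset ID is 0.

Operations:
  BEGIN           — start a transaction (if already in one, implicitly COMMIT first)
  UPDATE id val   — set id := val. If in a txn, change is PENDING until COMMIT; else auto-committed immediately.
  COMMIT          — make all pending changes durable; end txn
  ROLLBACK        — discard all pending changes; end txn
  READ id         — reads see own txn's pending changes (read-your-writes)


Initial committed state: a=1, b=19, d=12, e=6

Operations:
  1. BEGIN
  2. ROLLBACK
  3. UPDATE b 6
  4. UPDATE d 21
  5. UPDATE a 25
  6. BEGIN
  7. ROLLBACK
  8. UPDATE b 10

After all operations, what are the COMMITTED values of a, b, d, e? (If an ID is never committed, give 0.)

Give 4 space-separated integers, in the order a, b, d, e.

Initial committed: {a=1, b=19, d=12, e=6}
Op 1: BEGIN: in_txn=True, pending={}
Op 2: ROLLBACK: discarded pending []; in_txn=False
Op 3: UPDATE b=6 (auto-commit; committed b=6)
Op 4: UPDATE d=21 (auto-commit; committed d=21)
Op 5: UPDATE a=25 (auto-commit; committed a=25)
Op 6: BEGIN: in_txn=True, pending={}
Op 7: ROLLBACK: discarded pending []; in_txn=False
Op 8: UPDATE b=10 (auto-commit; committed b=10)
Final committed: {a=25, b=10, d=21, e=6}

Answer: 25 10 21 6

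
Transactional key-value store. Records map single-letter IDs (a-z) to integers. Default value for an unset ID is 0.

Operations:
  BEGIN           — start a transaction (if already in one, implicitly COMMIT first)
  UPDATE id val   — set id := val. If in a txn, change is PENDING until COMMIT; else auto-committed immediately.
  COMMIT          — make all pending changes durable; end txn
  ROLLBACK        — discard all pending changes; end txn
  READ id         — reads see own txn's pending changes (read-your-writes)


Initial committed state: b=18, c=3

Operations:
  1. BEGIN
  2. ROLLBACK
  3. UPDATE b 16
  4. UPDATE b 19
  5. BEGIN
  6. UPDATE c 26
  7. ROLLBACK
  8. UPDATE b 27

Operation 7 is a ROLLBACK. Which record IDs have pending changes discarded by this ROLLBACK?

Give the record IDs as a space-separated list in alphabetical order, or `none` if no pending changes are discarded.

Answer: c

Derivation:
Initial committed: {b=18, c=3}
Op 1: BEGIN: in_txn=True, pending={}
Op 2: ROLLBACK: discarded pending []; in_txn=False
Op 3: UPDATE b=16 (auto-commit; committed b=16)
Op 4: UPDATE b=19 (auto-commit; committed b=19)
Op 5: BEGIN: in_txn=True, pending={}
Op 6: UPDATE c=26 (pending; pending now {c=26})
Op 7: ROLLBACK: discarded pending ['c']; in_txn=False
Op 8: UPDATE b=27 (auto-commit; committed b=27)
ROLLBACK at op 7 discards: ['c']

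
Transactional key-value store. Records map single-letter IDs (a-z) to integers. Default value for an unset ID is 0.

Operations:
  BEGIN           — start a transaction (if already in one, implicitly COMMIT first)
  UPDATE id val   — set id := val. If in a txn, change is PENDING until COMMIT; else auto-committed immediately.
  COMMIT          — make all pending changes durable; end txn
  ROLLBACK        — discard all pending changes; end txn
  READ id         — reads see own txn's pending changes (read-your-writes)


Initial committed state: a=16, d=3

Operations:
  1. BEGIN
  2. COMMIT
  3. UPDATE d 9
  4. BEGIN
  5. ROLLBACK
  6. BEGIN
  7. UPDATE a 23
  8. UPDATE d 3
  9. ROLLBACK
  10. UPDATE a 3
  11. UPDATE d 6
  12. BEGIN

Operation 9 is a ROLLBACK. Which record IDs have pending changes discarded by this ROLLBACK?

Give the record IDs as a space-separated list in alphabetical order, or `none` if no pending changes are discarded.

Initial committed: {a=16, d=3}
Op 1: BEGIN: in_txn=True, pending={}
Op 2: COMMIT: merged [] into committed; committed now {a=16, d=3}
Op 3: UPDATE d=9 (auto-commit; committed d=9)
Op 4: BEGIN: in_txn=True, pending={}
Op 5: ROLLBACK: discarded pending []; in_txn=False
Op 6: BEGIN: in_txn=True, pending={}
Op 7: UPDATE a=23 (pending; pending now {a=23})
Op 8: UPDATE d=3 (pending; pending now {a=23, d=3})
Op 9: ROLLBACK: discarded pending ['a', 'd']; in_txn=False
Op 10: UPDATE a=3 (auto-commit; committed a=3)
Op 11: UPDATE d=6 (auto-commit; committed d=6)
Op 12: BEGIN: in_txn=True, pending={}
ROLLBACK at op 9 discards: ['a', 'd']

Answer: a d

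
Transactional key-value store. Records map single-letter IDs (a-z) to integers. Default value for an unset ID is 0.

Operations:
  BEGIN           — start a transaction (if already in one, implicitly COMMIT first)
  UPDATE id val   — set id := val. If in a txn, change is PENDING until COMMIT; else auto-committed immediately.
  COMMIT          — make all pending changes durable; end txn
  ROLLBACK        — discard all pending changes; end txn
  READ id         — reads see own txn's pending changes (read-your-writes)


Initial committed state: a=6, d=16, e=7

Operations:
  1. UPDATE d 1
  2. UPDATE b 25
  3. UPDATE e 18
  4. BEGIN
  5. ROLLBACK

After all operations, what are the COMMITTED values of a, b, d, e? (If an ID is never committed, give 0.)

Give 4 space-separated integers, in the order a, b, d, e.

Answer: 6 25 1 18

Derivation:
Initial committed: {a=6, d=16, e=7}
Op 1: UPDATE d=1 (auto-commit; committed d=1)
Op 2: UPDATE b=25 (auto-commit; committed b=25)
Op 3: UPDATE e=18 (auto-commit; committed e=18)
Op 4: BEGIN: in_txn=True, pending={}
Op 5: ROLLBACK: discarded pending []; in_txn=False
Final committed: {a=6, b=25, d=1, e=18}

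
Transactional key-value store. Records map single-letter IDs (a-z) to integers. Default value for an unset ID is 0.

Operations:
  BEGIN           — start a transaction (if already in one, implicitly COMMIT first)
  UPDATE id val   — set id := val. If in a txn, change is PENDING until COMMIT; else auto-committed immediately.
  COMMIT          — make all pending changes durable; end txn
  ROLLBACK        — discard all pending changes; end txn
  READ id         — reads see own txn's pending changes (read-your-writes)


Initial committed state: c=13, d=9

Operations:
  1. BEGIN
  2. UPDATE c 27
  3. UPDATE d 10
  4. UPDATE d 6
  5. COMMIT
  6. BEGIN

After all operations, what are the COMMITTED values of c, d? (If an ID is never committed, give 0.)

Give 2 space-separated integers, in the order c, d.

Initial committed: {c=13, d=9}
Op 1: BEGIN: in_txn=True, pending={}
Op 2: UPDATE c=27 (pending; pending now {c=27})
Op 3: UPDATE d=10 (pending; pending now {c=27, d=10})
Op 4: UPDATE d=6 (pending; pending now {c=27, d=6})
Op 5: COMMIT: merged ['c', 'd'] into committed; committed now {c=27, d=6}
Op 6: BEGIN: in_txn=True, pending={}
Final committed: {c=27, d=6}

Answer: 27 6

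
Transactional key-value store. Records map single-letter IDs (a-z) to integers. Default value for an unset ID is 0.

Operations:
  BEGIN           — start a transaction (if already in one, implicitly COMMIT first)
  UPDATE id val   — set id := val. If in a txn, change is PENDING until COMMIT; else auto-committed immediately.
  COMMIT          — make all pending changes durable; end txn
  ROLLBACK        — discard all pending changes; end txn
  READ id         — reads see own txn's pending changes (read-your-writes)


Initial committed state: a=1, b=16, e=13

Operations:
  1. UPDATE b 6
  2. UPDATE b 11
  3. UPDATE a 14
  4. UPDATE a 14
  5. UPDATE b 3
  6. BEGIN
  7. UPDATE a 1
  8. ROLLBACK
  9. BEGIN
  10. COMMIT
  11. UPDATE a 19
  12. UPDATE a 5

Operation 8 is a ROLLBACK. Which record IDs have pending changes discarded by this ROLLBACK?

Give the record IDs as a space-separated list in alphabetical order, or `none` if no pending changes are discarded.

Answer: a

Derivation:
Initial committed: {a=1, b=16, e=13}
Op 1: UPDATE b=6 (auto-commit; committed b=6)
Op 2: UPDATE b=11 (auto-commit; committed b=11)
Op 3: UPDATE a=14 (auto-commit; committed a=14)
Op 4: UPDATE a=14 (auto-commit; committed a=14)
Op 5: UPDATE b=3 (auto-commit; committed b=3)
Op 6: BEGIN: in_txn=True, pending={}
Op 7: UPDATE a=1 (pending; pending now {a=1})
Op 8: ROLLBACK: discarded pending ['a']; in_txn=False
Op 9: BEGIN: in_txn=True, pending={}
Op 10: COMMIT: merged [] into committed; committed now {a=14, b=3, e=13}
Op 11: UPDATE a=19 (auto-commit; committed a=19)
Op 12: UPDATE a=5 (auto-commit; committed a=5)
ROLLBACK at op 8 discards: ['a']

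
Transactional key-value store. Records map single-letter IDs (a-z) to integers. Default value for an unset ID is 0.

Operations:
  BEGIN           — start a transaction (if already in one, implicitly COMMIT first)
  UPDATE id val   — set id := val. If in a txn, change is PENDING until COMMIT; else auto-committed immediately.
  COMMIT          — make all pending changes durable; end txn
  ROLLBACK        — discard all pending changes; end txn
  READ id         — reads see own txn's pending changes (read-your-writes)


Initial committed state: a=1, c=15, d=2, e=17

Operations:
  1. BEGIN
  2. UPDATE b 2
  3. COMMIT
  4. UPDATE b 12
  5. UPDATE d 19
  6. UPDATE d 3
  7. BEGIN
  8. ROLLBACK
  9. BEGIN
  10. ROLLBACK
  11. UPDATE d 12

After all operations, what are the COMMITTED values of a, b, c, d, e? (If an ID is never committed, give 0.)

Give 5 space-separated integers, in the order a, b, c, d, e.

Answer: 1 12 15 12 17

Derivation:
Initial committed: {a=1, c=15, d=2, e=17}
Op 1: BEGIN: in_txn=True, pending={}
Op 2: UPDATE b=2 (pending; pending now {b=2})
Op 3: COMMIT: merged ['b'] into committed; committed now {a=1, b=2, c=15, d=2, e=17}
Op 4: UPDATE b=12 (auto-commit; committed b=12)
Op 5: UPDATE d=19 (auto-commit; committed d=19)
Op 6: UPDATE d=3 (auto-commit; committed d=3)
Op 7: BEGIN: in_txn=True, pending={}
Op 8: ROLLBACK: discarded pending []; in_txn=False
Op 9: BEGIN: in_txn=True, pending={}
Op 10: ROLLBACK: discarded pending []; in_txn=False
Op 11: UPDATE d=12 (auto-commit; committed d=12)
Final committed: {a=1, b=12, c=15, d=12, e=17}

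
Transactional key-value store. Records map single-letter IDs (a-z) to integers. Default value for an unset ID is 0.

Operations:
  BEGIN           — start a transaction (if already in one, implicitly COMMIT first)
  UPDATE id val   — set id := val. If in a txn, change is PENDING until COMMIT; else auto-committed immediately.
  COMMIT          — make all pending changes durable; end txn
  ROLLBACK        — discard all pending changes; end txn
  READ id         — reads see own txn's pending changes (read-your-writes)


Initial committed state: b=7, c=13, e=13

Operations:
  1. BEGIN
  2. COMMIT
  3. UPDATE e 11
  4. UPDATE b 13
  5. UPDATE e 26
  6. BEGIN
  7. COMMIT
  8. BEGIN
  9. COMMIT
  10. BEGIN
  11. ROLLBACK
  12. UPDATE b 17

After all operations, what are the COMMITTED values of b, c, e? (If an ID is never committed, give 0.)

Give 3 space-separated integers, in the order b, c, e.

Answer: 17 13 26

Derivation:
Initial committed: {b=7, c=13, e=13}
Op 1: BEGIN: in_txn=True, pending={}
Op 2: COMMIT: merged [] into committed; committed now {b=7, c=13, e=13}
Op 3: UPDATE e=11 (auto-commit; committed e=11)
Op 4: UPDATE b=13 (auto-commit; committed b=13)
Op 5: UPDATE e=26 (auto-commit; committed e=26)
Op 6: BEGIN: in_txn=True, pending={}
Op 7: COMMIT: merged [] into committed; committed now {b=13, c=13, e=26}
Op 8: BEGIN: in_txn=True, pending={}
Op 9: COMMIT: merged [] into committed; committed now {b=13, c=13, e=26}
Op 10: BEGIN: in_txn=True, pending={}
Op 11: ROLLBACK: discarded pending []; in_txn=False
Op 12: UPDATE b=17 (auto-commit; committed b=17)
Final committed: {b=17, c=13, e=26}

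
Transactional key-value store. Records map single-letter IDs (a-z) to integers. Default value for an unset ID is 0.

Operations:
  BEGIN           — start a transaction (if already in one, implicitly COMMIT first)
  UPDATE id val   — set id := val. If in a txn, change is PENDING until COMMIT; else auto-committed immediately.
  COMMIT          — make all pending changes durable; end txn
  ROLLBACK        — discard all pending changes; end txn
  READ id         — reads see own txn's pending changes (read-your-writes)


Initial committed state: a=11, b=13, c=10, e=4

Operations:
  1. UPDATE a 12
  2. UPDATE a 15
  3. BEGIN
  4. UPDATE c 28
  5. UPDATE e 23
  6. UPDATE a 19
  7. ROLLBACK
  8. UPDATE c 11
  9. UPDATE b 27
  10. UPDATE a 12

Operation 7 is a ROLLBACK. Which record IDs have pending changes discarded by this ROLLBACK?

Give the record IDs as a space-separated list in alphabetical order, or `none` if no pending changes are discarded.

Initial committed: {a=11, b=13, c=10, e=4}
Op 1: UPDATE a=12 (auto-commit; committed a=12)
Op 2: UPDATE a=15 (auto-commit; committed a=15)
Op 3: BEGIN: in_txn=True, pending={}
Op 4: UPDATE c=28 (pending; pending now {c=28})
Op 5: UPDATE e=23 (pending; pending now {c=28, e=23})
Op 6: UPDATE a=19 (pending; pending now {a=19, c=28, e=23})
Op 7: ROLLBACK: discarded pending ['a', 'c', 'e']; in_txn=False
Op 8: UPDATE c=11 (auto-commit; committed c=11)
Op 9: UPDATE b=27 (auto-commit; committed b=27)
Op 10: UPDATE a=12 (auto-commit; committed a=12)
ROLLBACK at op 7 discards: ['a', 'c', 'e']

Answer: a c e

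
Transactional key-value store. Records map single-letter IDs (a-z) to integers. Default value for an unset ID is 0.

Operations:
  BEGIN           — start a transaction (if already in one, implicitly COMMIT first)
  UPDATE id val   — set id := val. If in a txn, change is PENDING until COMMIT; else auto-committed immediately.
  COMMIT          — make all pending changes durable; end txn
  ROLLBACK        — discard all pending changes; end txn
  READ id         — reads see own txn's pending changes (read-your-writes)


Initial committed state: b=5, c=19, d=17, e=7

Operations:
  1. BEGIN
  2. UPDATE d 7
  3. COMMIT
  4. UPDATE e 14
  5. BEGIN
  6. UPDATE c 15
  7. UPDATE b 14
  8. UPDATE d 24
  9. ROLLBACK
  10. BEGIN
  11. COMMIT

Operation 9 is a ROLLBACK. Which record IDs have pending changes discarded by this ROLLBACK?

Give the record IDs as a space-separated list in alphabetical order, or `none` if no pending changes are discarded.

Initial committed: {b=5, c=19, d=17, e=7}
Op 1: BEGIN: in_txn=True, pending={}
Op 2: UPDATE d=7 (pending; pending now {d=7})
Op 3: COMMIT: merged ['d'] into committed; committed now {b=5, c=19, d=7, e=7}
Op 4: UPDATE e=14 (auto-commit; committed e=14)
Op 5: BEGIN: in_txn=True, pending={}
Op 6: UPDATE c=15 (pending; pending now {c=15})
Op 7: UPDATE b=14 (pending; pending now {b=14, c=15})
Op 8: UPDATE d=24 (pending; pending now {b=14, c=15, d=24})
Op 9: ROLLBACK: discarded pending ['b', 'c', 'd']; in_txn=False
Op 10: BEGIN: in_txn=True, pending={}
Op 11: COMMIT: merged [] into committed; committed now {b=5, c=19, d=7, e=14}
ROLLBACK at op 9 discards: ['b', 'c', 'd']

Answer: b c d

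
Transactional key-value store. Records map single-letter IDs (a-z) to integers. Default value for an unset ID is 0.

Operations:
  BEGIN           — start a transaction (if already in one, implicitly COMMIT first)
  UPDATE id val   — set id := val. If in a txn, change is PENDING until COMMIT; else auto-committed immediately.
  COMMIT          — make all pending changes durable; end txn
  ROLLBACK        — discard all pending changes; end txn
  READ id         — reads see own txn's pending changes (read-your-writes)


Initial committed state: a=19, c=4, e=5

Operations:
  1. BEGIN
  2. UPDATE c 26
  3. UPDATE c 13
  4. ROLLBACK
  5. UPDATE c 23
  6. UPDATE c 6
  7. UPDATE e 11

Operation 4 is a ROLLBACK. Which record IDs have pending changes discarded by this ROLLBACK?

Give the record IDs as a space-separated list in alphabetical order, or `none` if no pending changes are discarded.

Answer: c

Derivation:
Initial committed: {a=19, c=4, e=5}
Op 1: BEGIN: in_txn=True, pending={}
Op 2: UPDATE c=26 (pending; pending now {c=26})
Op 3: UPDATE c=13 (pending; pending now {c=13})
Op 4: ROLLBACK: discarded pending ['c']; in_txn=False
Op 5: UPDATE c=23 (auto-commit; committed c=23)
Op 6: UPDATE c=6 (auto-commit; committed c=6)
Op 7: UPDATE e=11 (auto-commit; committed e=11)
ROLLBACK at op 4 discards: ['c']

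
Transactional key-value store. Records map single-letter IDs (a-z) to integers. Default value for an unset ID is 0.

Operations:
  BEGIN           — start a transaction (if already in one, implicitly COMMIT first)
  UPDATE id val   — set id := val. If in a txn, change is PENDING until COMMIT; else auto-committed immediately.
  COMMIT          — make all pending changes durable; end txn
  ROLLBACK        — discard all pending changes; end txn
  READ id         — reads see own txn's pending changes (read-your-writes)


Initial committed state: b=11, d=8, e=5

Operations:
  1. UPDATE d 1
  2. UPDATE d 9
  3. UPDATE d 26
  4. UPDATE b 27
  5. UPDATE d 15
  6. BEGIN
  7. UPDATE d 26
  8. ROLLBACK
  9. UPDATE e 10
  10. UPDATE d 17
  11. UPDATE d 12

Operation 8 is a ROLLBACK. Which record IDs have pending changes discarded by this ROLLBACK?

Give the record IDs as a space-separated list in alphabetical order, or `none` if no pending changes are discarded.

Answer: d

Derivation:
Initial committed: {b=11, d=8, e=5}
Op 1: UPDATE d=1 (auto-commit; committed d=1)
Op 2: UPDATE d=9 (auto-commit; committed d=9)
Op 3: UPDATE d=26 (auto-commit; committed d=26)
Op 4: UPDATE b=27 (auto-commit; committed b=27)
Op 5: UPDATE d=15 (auto-commit; committed d=15)
Op 6: BEGIN: in_txn=True, pending={}
Op 7: UPDATE d=26 (pending; pending now {d=26})
Op 8: ROLLBACK: discarded pending ['d']; in_txn=False
Op 9: UPDATE e=10 (auto-commit; committed e=10)
Op 10: UPDATE d=17 (auto-commit; committed d=17)
Op 11: UPDATE d=12 (auto-commit; committed d=12)
ROLLBACK at op 8 discards: ['d']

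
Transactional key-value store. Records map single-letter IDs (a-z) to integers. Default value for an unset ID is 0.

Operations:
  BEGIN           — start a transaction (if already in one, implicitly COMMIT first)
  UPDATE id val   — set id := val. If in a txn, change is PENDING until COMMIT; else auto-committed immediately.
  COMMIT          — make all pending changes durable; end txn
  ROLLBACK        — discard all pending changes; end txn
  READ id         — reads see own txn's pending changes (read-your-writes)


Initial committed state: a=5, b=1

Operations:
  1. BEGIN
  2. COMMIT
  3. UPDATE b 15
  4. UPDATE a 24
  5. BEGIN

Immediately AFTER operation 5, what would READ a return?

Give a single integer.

Initial committed: {a=5, b=1}
Op 1: BEGIN: in_txn=True, pending={}
Op 2: COMMIT: merged [] into committed; committed now {a=5, b=1}
Op 3: UPDATE b=15 (auto-commit; committed b=15)
Op 4: UPDATE a=24 (auto-commit; committed a=24)
Op 5: BEGIN: in_txn=True, pending={}
After op 5: visible(a) = 24 (pending={}, committed={a=24, b=15})

Answer: 24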